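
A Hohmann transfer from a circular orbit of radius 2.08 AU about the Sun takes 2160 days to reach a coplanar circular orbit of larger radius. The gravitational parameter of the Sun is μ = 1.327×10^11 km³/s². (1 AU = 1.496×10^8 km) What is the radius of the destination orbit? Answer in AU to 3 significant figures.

In km: r₁ = 2.08 × 1.496×10^8 = 3.11168×10^8 km.
Transfer time t = 2160 days = 1.86624×10^8 s, and t = π√(a_t³/μ).
So a_t = (μ t²/π²)^(1/3) = (1.327×10^11 × (1.86624×10^8)² / π²)^(1/3) = 7.7655×10^8 km.
Since a_t = (r₁ + r₂)/2, r₂ = 2a_t − r₁ = 2×7.7655×10^8 − 3.11168×10^8 = 1.241932×10^9 km.
In AU: r₂ = 1.241932×10^9 / 1.496×10^8 = 8.30 AU.

r₂ = 8.30 AU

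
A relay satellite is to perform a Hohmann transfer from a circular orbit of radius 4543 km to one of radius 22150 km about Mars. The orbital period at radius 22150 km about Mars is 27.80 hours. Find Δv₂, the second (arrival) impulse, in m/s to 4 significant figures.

Δv₂ = 579.3 m/s

From Kepler's third law T² = 4π²r³/μ at r = 22150 km, T = 27.80 hours = 27.80 × 3600 s = 1.0008×10^5 s: μ = 4π²r³/T² = 42833.8 km³/s².
Transfer-ellipse semi-major axis a_t = (r₁ + r₂)/2 = (4543 + 22150)/2 = 13346.5 km.
On the circular orbit at r = 22150 km, v_c = √(μ/r) = 1.3906 km/s.
Vis-viva on the transfer ellipse at r = 22150 km gives v_t = √[μ(2/r − 1/a_t)] = 0.81132 km/s.
Δv₂ = |v_t − v_c| = |0.81132 − 1.3906| = 0.5793 km/s.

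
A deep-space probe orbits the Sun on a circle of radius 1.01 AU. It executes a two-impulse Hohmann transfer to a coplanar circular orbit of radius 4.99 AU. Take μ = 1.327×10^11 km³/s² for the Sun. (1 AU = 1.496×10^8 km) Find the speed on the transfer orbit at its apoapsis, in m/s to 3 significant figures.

In km: r₁ = 1.01 × 1.496×10^8 = 1.51096×10^8 km; r₂ = 4.99 × 1.496×10^8 = 7.46504×10^8 km.
Semi-major axis of the transfer orbit: a_t = (1.51096×10^8 + 7.46504×10^8)/2 = 4.488×10^8 km.
The apoapsis of the transfer ellipse is at r = 7.46504×10^8 km.
Applying v² = μ(2/r − 1/a_t): v = 7.736 km/s.

v = 7740 m/s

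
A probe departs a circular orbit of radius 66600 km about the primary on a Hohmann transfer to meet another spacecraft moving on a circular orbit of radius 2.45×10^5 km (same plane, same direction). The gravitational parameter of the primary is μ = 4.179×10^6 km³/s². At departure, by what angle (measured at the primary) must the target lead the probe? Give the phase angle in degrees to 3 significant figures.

Semi-major axis of the transfer orbit: a_t = (66600 + 2.450×10^5)/2 = 1.558×10^5 km.
Transfer time t = π√(a_t³/μ) = 94507 s.
The target's mean motion on its circular orbit is ω₂ = √(μ/r₂³) = 1.6857×10^-5 rad/s.
Angle swept by the target during transfer: ω₂·t = 1.5931 rad = 91.28°.
Arrival is 180° from departure on the ellipse, so φ = 180° − 91.28° = 88.7°.

φ = 88.7°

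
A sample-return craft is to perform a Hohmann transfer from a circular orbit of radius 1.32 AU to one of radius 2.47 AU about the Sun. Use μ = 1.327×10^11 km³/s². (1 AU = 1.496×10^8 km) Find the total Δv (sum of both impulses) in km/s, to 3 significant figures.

Δv = 6.81 km/s

In km: r₁ = 1.32 × 1.496×10^8 = 1.97472×10^8 km; r₂ = 2.47 × 1.496×10^8 = 3.69512×10^8 km.
Transfer-ellipse semi-major axis a_t = (r₁ + r₂)/2 = (1.97472×10^8 + 3.69512×10^8)/2 = 2.83492×10^8 km.
Circular speed at r₁: v₁ = √(μ/r₁) = √(1.327×10^11/1.97472×10^8) = 25.923 km/s.
Transfer-orbit speed at r₁ (vis-viva): v_p = √[μ(2/r₁ − 1/a_t)] = 29.596 km/s.
First burn Δv₁ = |v_p − v₁| = 3.673 km/s.
Circular speed at r₂: v₂ = √(μ/r₂) = 18.9505 km/s.
Transfer-orbit speed at r₂: v_a = √[μ(2/r₂ − 1/a_t)] = 15.8163 km/s.
Second burn Δv₂ = |v₂ − v_a| = 3.134 km/s.
Total Δv = Δv₁ + Δv₂ = 6.807 km/s.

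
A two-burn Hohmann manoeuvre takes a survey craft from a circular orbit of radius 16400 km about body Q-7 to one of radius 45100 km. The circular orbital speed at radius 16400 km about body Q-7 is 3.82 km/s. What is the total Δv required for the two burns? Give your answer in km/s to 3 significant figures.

Δv = 1.43 km/s

From the circular-orbit relation v² = μ/r at r = 16400 km: μ = v²r = (3.82)² × 16400 = 2.39315×10^5 km³/s².
Semi-major axis of the transfer orbit: a_t = (16400 + 45100)/2 = 30750 km.
At r₁ the circular-orbit speed is v₁ = √(μ/r₁) = 3.82000 km/s.
On the transfer ellipse at r₁, vis-viva gives v_p = √[μ(2/r₁ − 1/a_t)] = 4.62625 km/s.
First burn Δv₁ = |v_p − v₁| = 0.80625 km/s.
Circular speed at r₂: v₂ = √(μ/r₂) = 2.303547 km/s.
Transfer-orbit speed at r₂: v_a = √[μ(2/r₂ − 1/a_t)] = 1.682273 km/s.
Second burn Δv₂ = |v₂ − v_a| = 0.62127 km/s.
Δv = Δv₁ + Δv₂ = 0.80625 + 0.62127 = 1.428 km/s.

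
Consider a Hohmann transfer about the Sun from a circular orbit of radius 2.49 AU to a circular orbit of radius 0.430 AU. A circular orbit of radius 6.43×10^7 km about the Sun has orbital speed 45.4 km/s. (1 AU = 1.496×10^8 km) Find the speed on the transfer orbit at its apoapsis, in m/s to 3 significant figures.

v = 10200 m/s

From the circular-orbit relation v² = μ/r at r = 6.43×10^7 km: μ = v²r = (45.4)² × 6.43×10^7 = 1.32533×10^11 km³/s².
In km: r₁ = 2.49 × 1.496×10^8 = 3.72504×10^8 km; r₂ = 0.430 × 1.496×10^8 = 6.4328×10^7 km.
Transfer-ellipse semi-major axis a_t = (r₁ + r₂)/2 = (3.72504×10^8 + 6.4328×10^7)/2 = 2.18416×10^8 km.
At apoapsis, r = 3.72504×10^8 km.
Vis-viva: v = √[μ(2/r − 1/a_t)] = √[1.32533×10^11 × (2/3.72504×10^8 − 1/2.18416×10^8)] = 10.24 km/s.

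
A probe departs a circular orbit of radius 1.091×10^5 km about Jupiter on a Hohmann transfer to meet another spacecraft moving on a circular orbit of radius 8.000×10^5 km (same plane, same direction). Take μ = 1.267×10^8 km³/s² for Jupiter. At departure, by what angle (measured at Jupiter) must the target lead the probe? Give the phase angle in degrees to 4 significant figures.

φ = 102.9°

Semi-major axis of the transfer orbit: a_t = (1.091×10^5 + 8.000×10^5)/2 = 4.5455×10^5 km.
Transfer time t = π√(a_t³/μ) = 85533 s.
The target's mean motion on its circular orbit is ω₂ = √(μ/r₂³) = 1.5731×10^-5 rad/s.
Angle swept by the target during transfer: ω₂·t = 1.3455 rad = 77.09°.
The probe traverses 180° on the transfer ellipse, so the target must lead by 180° − 77.09° = 102.9°.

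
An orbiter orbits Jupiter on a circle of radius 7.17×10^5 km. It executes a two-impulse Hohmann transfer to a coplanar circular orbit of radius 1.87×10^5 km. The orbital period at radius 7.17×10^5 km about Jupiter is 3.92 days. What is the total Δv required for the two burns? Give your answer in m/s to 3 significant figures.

From Kepler's third law T² = 4π²r³/μ at r = 7.17×10^5 km, T = 3.92 days = 3.92 × 86400 s = 3.38688×10^5 s: μ = 4π²r³/T² = 1.26858×10^8 km³/s².
Semi-major axis of the transfer orbit: a_t = (7.170×10^5 + 1.870×10^5)/2 = 4.520×10^5 km.
Circular speed at r₁: v₁ = √(μ/r₁) = √(1.26858×10^8/7.170×10^5) = 13.3015 km/s.
Transfer-orbit speed at r₁ (vis-viva): v_a = √[μ(2/r₁ − 1/a_t)] = 8.55561 km/s.
First burn Δv₁ = |v_a − v₁| = 4.746 km/s.
Circular speed at r₂: v₂ = √(μ/r₂) = 26.046 km/s.
Transfer-orbit speed at r₂: v_p = √[μ(2/r₂ − 1/a_t)] = 32.804 km/s.
Second burn Δv₂ = |v₂ − v_p| = 6.758 km/s.
Δv = Δv₁ + Δv₂ = 4.746 + 6.758 = 11.50 km/s.

Δv = 11500 m/s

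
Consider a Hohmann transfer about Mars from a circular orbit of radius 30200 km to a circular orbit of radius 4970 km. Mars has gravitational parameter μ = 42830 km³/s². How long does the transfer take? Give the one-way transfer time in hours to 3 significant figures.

Transfer-ellipse semi-major axis a_t = (r₁ + r₂)/2 = (30200 + 4970)/2 = 17585 km.
Transfer time t = π√(a_t³/μ) = π√((17585)³ / 42830) = 35400 s.
Converting: 35400 s ÷ 3600 s/hour = 9.83 hours.

t = 9.83 hours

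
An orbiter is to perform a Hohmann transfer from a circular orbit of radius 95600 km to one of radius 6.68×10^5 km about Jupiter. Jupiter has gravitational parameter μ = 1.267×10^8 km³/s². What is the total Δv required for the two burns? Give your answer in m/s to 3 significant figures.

Δv = 18600 m/s

Semi-major axis of the transfer orbit: a_t = (95600 + 6.680×10^5)/2 = 3.818×10^5 km.
At r₁ the circular-orbit speed is v₁ = √(μ/r₁) = 36.40 km/s.
On the transfer ellipse at r₁, vis-viva gives v_p = √[μ(2/r₁ − 1/a_t)] = 48.15 km/s.
First burn Δv₁ = |v_p − v₁| = 11.75 km/s.
Circular speed at r₂: v₂ = √(μ/r₂) = 13.7721 km/s.
Transfer-orbit speed at r₂: v_a = √[μ(2/r₂ − 1/a_t)] = 6.89146 km/s.
Second burn Δv₂ = |v₂ − v_a| = 6.881 km/s.
Δv = Δv₁ + Δv₂ = 11.75 + 6.881 = 18.63 km/s.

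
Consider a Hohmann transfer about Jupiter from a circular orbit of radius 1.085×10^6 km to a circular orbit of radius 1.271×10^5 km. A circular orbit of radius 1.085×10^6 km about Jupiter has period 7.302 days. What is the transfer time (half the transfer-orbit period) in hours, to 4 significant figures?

t = 36.58 hours

From Kepler's third law T² = 4π²r³/μ at r = 1.085×10^6 km, T = 7.302 days = 7.302 × 86400 s = 6.308928×10^5 s: μ = 4π²r³/T² = 1.26689×10^8 km³/s².
Semi-major axis of the transfer orbit: a_t = (1.085×10^6 + 1.271×10^5)/2 = 6.0605×10^5 km.
By Kepler's third law the transfer-orbit period is T = 2π√(a_t³/μ), so t = T/2 = 1.317×10^5 s.
Converting: 1.317×10^5 s ÷ 3600 s/hour = 36.58 hours.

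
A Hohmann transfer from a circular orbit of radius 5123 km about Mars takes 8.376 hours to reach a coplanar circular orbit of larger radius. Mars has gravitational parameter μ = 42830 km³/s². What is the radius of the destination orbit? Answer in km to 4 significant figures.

r₂ = 26480 km

Transfer time t = 8.376 hours = 30153.6 s, and t = π√(a_t³/μ).
So a_t = (μ t²/π²)^(1/3) = (42830 × (30153.6)² / π²)^(1/3) = 15802 km.
Since a_t = (r₁ + r₂)/2, r₂ = 2a_t − r₁ = 2×15802 − 5123 = 26481 km.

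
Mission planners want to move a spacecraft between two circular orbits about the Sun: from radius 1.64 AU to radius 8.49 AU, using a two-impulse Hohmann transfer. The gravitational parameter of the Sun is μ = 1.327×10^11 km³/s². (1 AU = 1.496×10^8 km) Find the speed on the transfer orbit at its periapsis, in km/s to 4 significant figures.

In km: r₁ = 1.64 × 1.496×10^8 = 2.45344×10^8 km; r₂ = 8.49 × 1.496×10^8 = 1.270104×10^9 km.
Transfer-ellipse semi-major axis a_t = (r₁ + r₂)/2 = (2.45344×10^8 + 1.270104×10^9)/2 = 7.57724×10^8 km.
At periapsis, r = 2.45344×10^8 km.
Applying v² = μ(2/r − 1/a_t): v = 30.11 km/s.

v = 30.11 km/s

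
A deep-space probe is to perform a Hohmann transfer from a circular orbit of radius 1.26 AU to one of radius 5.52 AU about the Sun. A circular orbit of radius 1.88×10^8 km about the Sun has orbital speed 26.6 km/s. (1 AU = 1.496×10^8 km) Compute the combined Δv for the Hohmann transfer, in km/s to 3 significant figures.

Δv = 12.3 km/s

From the circular-orbit relation v² = μ/r at r = 1.88×10^8 km: μ = v²r = (26.6)² × 1.88×10^8 = 1.33021×10^11 km³/s².
In km: r₁ = 1.26 × 1.496×10^8 = 1.88496×10^8 km; r₂ = 5.52 × 1.496×10^8 = 8.25792×10^8 km.
The Hohmann ellipse has a_t = (r₁ + r₂)/2 = 5.07144×10^8 km.
Circular speed at r₁: v₁ = √(μ/r₁) = √(1.33021×10^11/1.88496×10^8) = 26.565 km/s.
On the transfer ellipse at r₁, vis-viva gives v_p = √[μ(2/r₁ − 1/a_t)] = 33.898 km/s.
First burn Δv₁ = |v_p − v₁| = 7.333 km/s.
Circular speed at r₂: v₂ = √(μ/r₂) = 12.692 km/s.
Transfer-orbit speed at r₂: v_a = √[μ(2/r₂ − 1/a_t)] = 7.7377 km/s.
Second burn Δv₂ = |v₂ − v_a| = 4.954 km/s.
Δv = Δv₁ + Δv₂ = 7.333 + 4.954 = 12.29 km/s.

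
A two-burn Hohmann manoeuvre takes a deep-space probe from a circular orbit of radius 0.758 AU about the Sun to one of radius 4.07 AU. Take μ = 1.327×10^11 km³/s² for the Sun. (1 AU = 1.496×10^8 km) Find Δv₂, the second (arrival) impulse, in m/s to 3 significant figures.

Δv₂ = 6490 m/s

In km: r₁ = 0.758 × 1.496×10^8 = 1.133968×10^8 km; r₂ = 4.07 × 1.496×10^8 = 6.08872×10^8 km.
Transfer-ellipse semi-major axis a_t = (r₁ + r₂)/2 = (1.133968×10^8 + 6.08872×10^8)/2 = 3.611344×10^8 km.
Circular speed at r = 6.08872×10^8 km: v_c = √(μ/r) = 14.7629 km/s.
Transfer-orbit speed at the same r (vis-viva, a = a_t): v_t = √[μ(2/r − 1/a_t)] = 8.27253 km/s.
Δv₂ = |v_t − v_c| = |8.27253 − 14.7629| = 6.490 km/s.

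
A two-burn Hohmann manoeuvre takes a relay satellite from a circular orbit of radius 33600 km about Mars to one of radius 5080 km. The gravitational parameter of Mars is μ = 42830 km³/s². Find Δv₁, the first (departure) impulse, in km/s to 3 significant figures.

Transfer-ellipse semi-major axis a_t = (r₁ + r₂)/2 = (33600 + 5080)/2 = 19340 km.
Circular speed at r = 33600 km: v_c = √(μ/r) = 1.129 km/s.
Transfer-orbit speed at the same r (vis-viva, a = a_t): v_t = √[μ(2/r − 1/a_t)] = 0.5786 km/s.
Δv₁ = |v_t − v_c| = |0.5786 − 1.129| = 0.5504 km/s.

Δv₁ = 0.550 km/s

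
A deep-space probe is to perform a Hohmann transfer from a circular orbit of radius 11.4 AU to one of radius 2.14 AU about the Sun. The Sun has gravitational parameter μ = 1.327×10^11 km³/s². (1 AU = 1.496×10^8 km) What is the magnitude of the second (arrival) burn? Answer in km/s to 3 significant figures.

Δv₂ = 6.06 km/s

In km: r₁ = 11.4 × 1.496×10^8 = 1.70544×10^9 km; r₂ = 2.14 × 1.496×10^8 = 3.20144×10^8 km.
The Hohmann ellipse has a_t = (r₁ + r₂)/2 = 1.012792×10^9 km.
On the circular orbit at r = 3.20144×10^8 km, v_c = √(μ/r) = 20.36 km/s.
Transfer-orbit speed at the same r (vis-viva, a = a_t): v_t = √[μ(2/r − 1/a_t)] = 26.42 km/s.
Δv₂ = |v_t − v_c| = |26.42 − 20.36| = 6.060 km/s.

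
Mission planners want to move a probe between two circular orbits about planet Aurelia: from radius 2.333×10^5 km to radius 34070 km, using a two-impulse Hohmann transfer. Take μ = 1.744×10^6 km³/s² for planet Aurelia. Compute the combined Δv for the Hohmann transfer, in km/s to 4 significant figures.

The Hohmann ellipse has a_t = (r₁ + r₂)/2 = 1.33685×10^5 km.
At r₁ the circular-orbit speed is v₁ = √(μ/r₁) = 2.734 km/s.
On the transfer ellipse at r₁, vis-viva gives v_a = √[μ(2/r₁ − 1/a_t)] = 1.380 km/s.
First burn Δv₁ = |v_a − v₁| = 1.354 km/s.
At r₂, v₂ = √(μ/r₂) = 7.155 km/s.
Transfer-orbit speed at r₂: v_p = √[μ(2/r₂ − 1/a_t)] = 9.452 km/s.
Second burn Δv₂ = |v₂ − v_p| = 2.297 km/s.
Δv = Δv₁ + Δv₂ = 1.354 + 2.297 = 3.651 km/s.

Δv = 3.651 km/s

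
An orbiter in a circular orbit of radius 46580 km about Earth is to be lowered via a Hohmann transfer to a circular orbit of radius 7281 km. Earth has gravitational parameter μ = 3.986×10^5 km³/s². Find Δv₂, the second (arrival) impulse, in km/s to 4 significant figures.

The Hohmann ellipse has a_t = (r₁ + r₂)/2 = 26930.5 km.
Circular speed at r = 7281 km: v_c = √(μ/r) = 7.399 km/s.
Vis-viva on the transfer ellipse at r = 7281 km gives v_t = √[μ(2/r − 1/a_t)] = 9.731 km/s.
Δv₂ = |v_t − v_c| = |9.731 − 7.399| = 2.332 km/s.

Δv₂ = 2.332 km/s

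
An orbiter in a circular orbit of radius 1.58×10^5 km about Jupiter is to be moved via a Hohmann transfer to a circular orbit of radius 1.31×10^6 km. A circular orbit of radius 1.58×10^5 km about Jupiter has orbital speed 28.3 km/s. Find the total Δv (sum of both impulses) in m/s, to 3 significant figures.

Δv = 14800 m/s

From the circular-orbit relation v² = μ/r at r = 1.58×10^5 km: μ = v²r = (28.3)² × 1.58×10^5 = 1.26541×10^8 km³/s².
The Hohmann ellipse has a_t = (r₁ + r₂)/2 = 7.340×10^5 km.
Circular speed at r₁: v₁ = √(μ/r₁) = √(1.26541×10^8/1.580×10^5) = 28.3000 km/s.
On the transfer ellipse at r₁, vis-viva gives v_p = √[μ(2/r₁ − 1/a_t)] = 37.8072 km/s.
First burn Δv₁ = |v_p − v₁| = 9.5072 km/s.
At r₂, v₂ = √(μ/r₂) = 9.8283 km/s.
Transfer-orbit speed at r₂: v_a = √[μ(2/r₂ − 1/a_t)] = 4.5599 km/s.
Second burn Δv₂ = |v₂ − v_a| = 5.2684 km/s.
Total Δv = Δv₁ + Δv₂ = 14.78 km/s.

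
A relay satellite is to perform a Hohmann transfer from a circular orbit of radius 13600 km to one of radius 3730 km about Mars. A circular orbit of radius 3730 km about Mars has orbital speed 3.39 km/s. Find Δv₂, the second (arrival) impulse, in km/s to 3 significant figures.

From the circular-orbit relation v² = μ/r at r = 3730 km: μ = v²r = (3.39)² × 3730 = 42865.5 km³/s².
The Hohmann ellipse has a_t = (r₁ + r₂)/2 = 8665 km.
Circular speed at r = 3730 km: v_c = √(μ/r) = 3.390 km/s.
Transfer-orbit speed at the same r (vis-viva, a = a_t): v_t = √[μ(2/r − 1/a_t)] = 4.247 km/s.
Δv₂ = |v_t − v_c| = |4.247 − 3.390| = 0.8570 km/s.

Δv₂ = 0.857 km/s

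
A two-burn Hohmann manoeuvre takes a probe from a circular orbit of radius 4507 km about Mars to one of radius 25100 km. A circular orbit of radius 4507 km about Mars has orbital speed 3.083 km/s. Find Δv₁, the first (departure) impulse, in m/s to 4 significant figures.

Δv₁ = 931.5 m/s

From the circular-orbit relation v² = μ/r at r = 4507 km: μ = v²r = (3.083)² × 4507 = 42838.5 km³/s².
Transfer-ellipse semi-major axis a_t = (r₁ + r₂)/2 = (4507 + 25100)/2 = 14803.5 km.
On the circular orbit at r = 4507 km, v_c = √(μ/r) = 3.0830 km/s.
Transfer-orbit speed at the same r (vis-viva, a = a_t): v_t = √[μ(2/r − 1/a_t)] = 4.0145 km/s.
Δv₁ = |v_t − v_c| = |4.0145 − 3.0830| = 0.9315 km/s.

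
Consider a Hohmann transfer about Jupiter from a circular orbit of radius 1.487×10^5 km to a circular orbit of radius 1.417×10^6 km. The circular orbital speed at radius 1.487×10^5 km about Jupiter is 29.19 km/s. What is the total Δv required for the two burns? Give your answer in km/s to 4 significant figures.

From the circular-orbit relation v² = μ/r at r = 1.487×10^5 km: μ = v²r = (29.19)² × 1.487×10^5 = 1.26701×10^8 km³/s².
Semi-major axis of the transfer orbit: a_t = (1.487×10^5 + 1.417×10^6)/2 = 7.8285×10^5 km.
Circular speed at r₁: v₁ = √(μ/r₁) = √(1.26701×10^8/1.487×10^5) = 29.190 km/s.
Transfer-orbit speed at r₁ (vis-viva): v_p = √[μ(2/r₁ − 1/a_t)] = 39.272 km/s.
First burn Δv₁ = |v_p − v₁| = 10.082 km/s.
Circular speed at r₂: v₂ = √(μ/r₂) = 9.45594 km/s.
Transfer-orbit speed at r₂: v_a = √[μ(2/r₂ − 1/a_t)] = 4.12117 km/s.
Second burn Δv₂ = |v₂ − v_a| = 5.3348 km/s.
Δv = Δv₁ + Δv₂ = 10.082 + 5.3348 = 15.42 km/s.

Δv = 15.42 km/s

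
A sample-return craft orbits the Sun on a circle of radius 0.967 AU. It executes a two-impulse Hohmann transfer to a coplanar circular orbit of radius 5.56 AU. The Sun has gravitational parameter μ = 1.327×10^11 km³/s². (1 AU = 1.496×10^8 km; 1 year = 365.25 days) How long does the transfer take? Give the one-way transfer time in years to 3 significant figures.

In km: r₁ = 0.967 × 1.496×10^8 = 1.446632×10^8 km; r₂ = 5.56 × 1.496×10^8 = 8.31776×10^8 km.
Semi-major axis of the transfer orbit: a_t = (1.446632×10^8 + 8.31776×10^8)/2 = 4.882196×10^8 km.
Half the transfer-orbit period gives t = π√(a_t³/μ) = 9.303×10^7 s.
Converting: 9.303×10^7 s ÷ 3.15576×10^7 s/year (365.25 × 86400) = 2.95 years.

t = 2.95 years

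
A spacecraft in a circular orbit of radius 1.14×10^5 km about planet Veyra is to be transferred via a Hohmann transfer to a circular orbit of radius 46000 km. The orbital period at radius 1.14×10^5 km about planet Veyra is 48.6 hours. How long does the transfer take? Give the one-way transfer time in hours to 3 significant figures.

t = 14.3 hours

From Kepler's third law T² = 4π²r³/μ at r = 1.14×10^5 km, T = 48.6 hours = 48.6 × 3600 s = 1.7496×10^5 s: μ = 4π²r³/T² = 1.91072×10^6 km³/s².
Transfer-ellipse semi-major axis a_t = (r₁ + r₂)/2 = (1.140×10^5 + 46000)/2 = 80000 km.
Transfer time t = π√(a_t³/μ) = π√((80000)³ / 1.91072×10^6) = 51430 s.
Converting: 51430 s ÷ 3600 s/hour = 14.3 hours.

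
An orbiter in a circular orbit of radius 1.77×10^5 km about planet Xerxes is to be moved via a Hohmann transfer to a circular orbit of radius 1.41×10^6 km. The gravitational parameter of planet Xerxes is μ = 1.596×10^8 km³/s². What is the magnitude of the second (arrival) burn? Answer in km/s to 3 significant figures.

Δv₂ = 5.61 km/s

The Hohmann ellipse has a_t = (r₁ + r₂)/2 = 7.935×10^5 km.
Circular speed at r = 1.410×10^6 km: v_c = √(μ/r) = 10.639 km/s.
Vis-viva on the transfer ellipse at r = 1.410×10^6 km gives v_t = √[μ(2/r − 1/a_t)] = 5.0248 km/s.
Δv₂ = |v_t − v_c| = |5.0248 − 10.639| = 5.614 km/s.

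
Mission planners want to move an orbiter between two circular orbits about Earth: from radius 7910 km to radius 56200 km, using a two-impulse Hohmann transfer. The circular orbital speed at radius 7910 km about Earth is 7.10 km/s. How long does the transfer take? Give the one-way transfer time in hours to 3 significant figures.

t = 7.93 hours

From the circular-orbit relation v² = μ/r at r = 7910 km: μ = v²r = (7.10)² × 7910 = 3.98743×10^5 km³/s².
Semi-major axis of the transfer orbit: a_t = (7910 + 56200)/2 = 32055 km.
Transfer time t = π√(a_t³/μ) = π√((32055)³ / 3.98743×10^5) = 28550 s.
Converting: 28550 s ÷ 3600 s/hour = 7.93 hours.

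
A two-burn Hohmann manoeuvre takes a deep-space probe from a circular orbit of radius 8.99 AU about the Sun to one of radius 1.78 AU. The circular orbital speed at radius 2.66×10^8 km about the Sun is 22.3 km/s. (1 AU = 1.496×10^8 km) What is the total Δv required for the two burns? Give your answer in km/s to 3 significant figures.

Δv = 10.7 km/s

From the circular-orbit relation v² = μ/r at r = 2.66×10^8 km: μ = v²r = (22.3)² × 2.66×10^8 = 1.32279×10^11 km³/s².
In km: r₁ = 8.99 × 1.496×10^8 = 1.344904×10^9 km; r₂ = 1.78 × 1.496×10^8 = 2.66288×10^8 km.
The Hohmann ellipse has a_t = (r₁ + r₂)/2 = 8.05596×10^8 km.
Circular speed at r₁: v₁ = √(μ/r₁) = √(1.32279×10^11/1.344904×10^9) = 9.9175 km/s.
On the transfer ellipse at r₁, v² = μ(2/r − 1/a) gives v_a = √[μ(2/r₁ − 1/a_t)] = 5.7019 km/s.
First burn Δv₁ = |v_a − v₁| = 4.216 km/s.
Circular speed at r₂: v₂ = √(μ/r₂) = 22.29 km/s.
Transfer-orbit speed at r₂: v_p = √[μ(2/r₂ − 1/a_t)] = 28.80 km/s.
Second burn Δv₂ = |v₂ − v_p| = 6.510 km/s.
Δv = Δv₁ + Δv₂ = 4.216 + 6.510 = 10.73 km/s.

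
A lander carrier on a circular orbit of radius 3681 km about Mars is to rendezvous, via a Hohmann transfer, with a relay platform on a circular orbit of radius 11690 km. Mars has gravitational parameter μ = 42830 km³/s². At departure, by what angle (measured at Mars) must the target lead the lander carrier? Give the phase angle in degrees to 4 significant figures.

φ = 84.05°

Transfer-ellipse semi-major axis a_t = (r₁ + r₂)/2 = (3681 + 11690)/2 = 7685.5 km.
Transfer time t = π√(a_t³/μ) = 10230 s.
The target's mean motion on its circular orbit is ω₂ = √(μ/r₂³) = 1.637×10^-4 rad/s.
Angle swept by the target during transfer: ω₂·t = 1.6747 rad = 95.95°.
Arrival is 180° from departure on the ellipse, so φ = 180° − 95.95° = 84.05°.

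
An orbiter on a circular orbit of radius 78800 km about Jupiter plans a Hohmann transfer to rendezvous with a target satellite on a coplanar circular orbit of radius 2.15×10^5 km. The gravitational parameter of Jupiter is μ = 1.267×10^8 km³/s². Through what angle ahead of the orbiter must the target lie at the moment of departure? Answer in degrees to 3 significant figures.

φ = 78.3°

Semi-major axis of the transfer orbit: a_t = (78800 + 2.150×10^5)/2 = 1.469×10^5 km.
The half-period of the transfer ellipse is t = π√(a_t³/μ) = 15714 s.
Target angular speed ω₂ = √(μ/r₂³) = 1.1291×10^-4 rad/s.
Angle swept by the target during transfer: ω₂·t = 1.7743 rad = 101.7°.
The orbiter traverses 180° on the transfer ellipse, so the target must lead by 180° − 101.7° = 78.3°.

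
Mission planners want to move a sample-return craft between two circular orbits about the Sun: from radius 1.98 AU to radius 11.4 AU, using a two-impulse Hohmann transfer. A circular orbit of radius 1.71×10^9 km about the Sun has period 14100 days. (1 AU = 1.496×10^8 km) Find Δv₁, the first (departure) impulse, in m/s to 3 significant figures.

From Kepler's third law T² = 4π²r³/μ at r = 1.71×10^9 km, T = 14100 days = 14100 × 86400 s = 1.21824×10^9 s: μ = 4π²r³/T² = 1.33009×10^11 km³/s².
In km: r₁ = 1.98 × 1.496×10^8 = 2.96208×10^8 km; r₂ = 11.4 × 1.496×10^8 = 1.70544×10^9 km.
The Hohmann ellipse has a_t = (r₁ + r₂)/2 = 1.000824×10^9 km.
Circular speed at r = 2.96208×10^8 km: v_c = √(μ/r) = 21.191 km/s.
Transfer-orbit speed at the same r (vis-viva, a = a_t): v_t = √[μ(2/r − 1/a_t)] = 27.662 km/s.
Δv₁ = |v_t − v_c| = |27.662 − 21.191| = 6.471 km/s.

Δv₁ = 6470 m/s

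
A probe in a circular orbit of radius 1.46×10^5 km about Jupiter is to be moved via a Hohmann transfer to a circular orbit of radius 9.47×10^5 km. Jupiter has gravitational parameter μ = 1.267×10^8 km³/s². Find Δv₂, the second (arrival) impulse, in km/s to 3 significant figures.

Semi-major axis of the transfer orbit: a_t = (1.460×10^5 + 9.470×10^5)/2 = 5.465×10^5 km.
Circular speed at r = 9.470×10^5 km: v_c = √(μ/r) = 11.5668 km/s.
Vis-viva on the transfer ellipse at r = 9.470×10^5 km gives v_t = √[μ(2/r − 1/a_t)] = 5.97853 km/s.
Δv₂ = |v_t − v_c| = |5.97853 − 11.5668| = 5.588 km/s.

Δv₂ = 5.59 km/s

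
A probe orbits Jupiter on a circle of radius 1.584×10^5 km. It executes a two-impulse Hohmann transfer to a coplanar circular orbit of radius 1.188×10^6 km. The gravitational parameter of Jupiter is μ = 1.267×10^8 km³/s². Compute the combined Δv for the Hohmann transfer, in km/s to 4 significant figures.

Transfer-ellipse semi-major axis a_t = (r₁ + r₂)/2 = (1.584×10^5 + 1.188×10^6)/2 = 6.732×10^5 km.
Circular speed at r₁: v₁ = √(μ/r₁) = √(1.267×10^8/1.584×10^5) = 28.282 km/s.
Transfer-orbit speed at r₁ (v² = μ(2/r − 1/a)): v_p = √[μ(2/r₁ − 1/a_t)] = 37.570 km/s.
First burn Δv₁ = |v_p − v₁| = 9.288 km/s.
At r₂, v₂ = √(μ/r₂) = 10.327 km/s.
Transfer-orbit speed at r₂: v_a = √[μ(2/r₂ − 1/a_t)] = 5.0094 km/s.
Second burn Δv₂ = |v₂ − v_a| = 5.318 km/s.
Δv = Δv₁ + Δv₂ = 9.288 + 5.318 = 14.61 km/s.

Δv = 14.61 km/s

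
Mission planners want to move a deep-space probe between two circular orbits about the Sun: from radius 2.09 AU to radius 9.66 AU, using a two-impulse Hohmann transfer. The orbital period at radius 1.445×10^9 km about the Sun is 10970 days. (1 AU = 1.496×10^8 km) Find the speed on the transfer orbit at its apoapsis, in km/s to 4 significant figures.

v = 5.713 km/s

From Kepler's third law T² = 4π²r³/μ at r = 1.445×10^9 km, T = 10970 days = 10970 × 86400 s = 9.47808×10^8 s: μ = 4π²r³/T² = 1.32594×10^11 km³/s².
In km: r₁ = 2.09 × 1.496×10^8 = 3.12664×10^8 km; r₂ = 9.66 × 1.496×10^8 = 1.445136×10^9 km.
Transfer-ellipse semi-major axis a_t = (r₁ + r₂)/2 = (3.12664×10^8 + 1.445136×10^9)/2 = 8.789×10^8 km.
At apoapsis, r = 1.445136×10^9 km.
From the vis-viva equation, v = √[μ(2/r − 1/a_t)] = 5.713 km/s.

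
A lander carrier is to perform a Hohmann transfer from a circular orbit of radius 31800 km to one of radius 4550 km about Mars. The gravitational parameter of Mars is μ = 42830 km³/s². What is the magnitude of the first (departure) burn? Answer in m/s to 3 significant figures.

Semi-major axis of the transfer orbit: a_t = (31800 + 4550)/2 = 18175 km.
On the circular orbit at r = 31800 km, v_c = √(μ/r) = 1.16054 km/s.
Vis-viva on the transfer ellipse at r = 31800 km gives v_t = √[μ(2/r − 1/a_t)] = 0.580669 km/s.
Δv₁ = |v_t − v_c| = |0.580669 − 1.16054| = 0.5799 km/s.

Δv₁ = 580 m/s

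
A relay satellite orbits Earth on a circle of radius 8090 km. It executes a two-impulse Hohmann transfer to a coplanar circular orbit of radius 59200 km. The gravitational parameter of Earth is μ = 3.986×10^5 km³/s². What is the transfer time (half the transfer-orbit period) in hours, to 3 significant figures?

Semi-major axis of the transfer orbit: a_t = (8090 + 59200)/2 = 33645 km.
By Kepler's third law the transfer-orbit period is T = 2π√(a_t³/μ), so t = T/2 = 30710 s.
Converting: 30710 s ÷ 3600 s/hour = 8.53 hours.

t = 8.53 hours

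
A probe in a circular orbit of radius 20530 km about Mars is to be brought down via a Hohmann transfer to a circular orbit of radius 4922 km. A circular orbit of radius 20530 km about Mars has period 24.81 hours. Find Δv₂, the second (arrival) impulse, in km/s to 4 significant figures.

Δv₂ = 0.7968 km/s

From Kepler's third law T² = 4π²r³/μ at r = 20530 km, T = 24.81 hours = 24.81 × 3600 s = 89316 s: μ = 4π²r³/T² = 42822.1 km³/s².
Transfer-ellipse semi-major axis a_t = (r₁ + r₂)/2 = (20530 + 4922)/2 = 12726 km.
On the circular orbit at r = 4922 km, v_c = √(μ/r) = 2.9496 km/s.
Transfer-orbit speed at the same r (vis-viva, a = a_t): v_t = √[μ(2/r − 1/a_t)] = 3.7464 km/s.
Δv₂ = |v_t − v_c| = |3.7464 − 2.9496| = 0.7968 km/s.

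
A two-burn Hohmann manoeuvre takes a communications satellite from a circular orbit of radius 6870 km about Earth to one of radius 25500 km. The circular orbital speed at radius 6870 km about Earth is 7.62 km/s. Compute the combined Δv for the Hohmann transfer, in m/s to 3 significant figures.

Δv = 3320 m/s

From the circular-orbit relation v² = μ/r at r = 6870 km: μ = v²r = (7.62)² × 6870 = 3.98902×10^5 km³/s².
Semi-major axis of the transfer orbit: a_t = (6870 + 25500)/2 = 16185 km.
Circular speed at r₁: v₁ = √(μ/r₁) = √(3.98902×10^5/6870) = 7.620 km/s.
On the transfer ellipse at r₁, vis-viva equation gives v_p = √[μ(2/r₁ − 1/a_t)] = 9.565 km/s.
First burn Δv₁ = |v_p − v₁| = 1.945 km/s.
Circular speed at r₂: v₂ = √(μ/r₂) = 3.955 km/s.
Transfer-orbit speed at r₂: v_a = √[μ(2/r₂ − 1/a_t)] = 2.577 km/s.
Second burn Δv₂ = |v₂ − v_a| = 1.378 km/s.
Δv = Δv₁ + Δv₂ = 1.945 + 1.378 = 3.323 km/s.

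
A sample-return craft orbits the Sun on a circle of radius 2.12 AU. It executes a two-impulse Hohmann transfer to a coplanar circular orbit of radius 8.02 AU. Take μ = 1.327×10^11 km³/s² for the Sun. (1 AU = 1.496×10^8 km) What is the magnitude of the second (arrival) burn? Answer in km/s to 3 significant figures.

In km: r₁ = 2.12 × 1.496×10^8 = 3.17152×10^8 km; r₂ = 8.02 × 1.496×10^8 = 1.199792×10^9 km.
The Hohmann ellipse has a_t = (r₁ + r₂)/2 = 7.58472×10^8 km.
Circular speed at r = 1.199792×10^9 km: v_c = √(μ/r) = 10.517 km/s.
Transfer-orbit speed at the same r (vis-viva, a = a_t): v_t = √[μ(2/r − 1/a_t)] = 6.8006 km/s.
Δv₂ = |v_t − v_c| = |6.8006 − 10.517| = 3.716 km/s.

Δv₂ = 3.72 km/s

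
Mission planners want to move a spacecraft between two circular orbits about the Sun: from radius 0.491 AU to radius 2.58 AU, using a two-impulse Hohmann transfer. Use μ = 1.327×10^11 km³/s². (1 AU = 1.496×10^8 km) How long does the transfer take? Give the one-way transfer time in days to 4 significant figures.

In km: r₁ = 0.491 × 1.496×10^8 = 7.34536×10^7 km; r₂ = 2.58 × 1.496×10^8 = 3.85968×10^8 km.
The Hohmann ellipse has a_t = (r₁ + r₂)/2 = 2.297108×10^8 km.
By Kepler's third law the transfer-orbit period is T = 2π√(a_t³/μ), so t = T/2 = 3.0025×10^7 s.
Converting: 3.0025×10^7 s ÷ 86400 s/day = 347.5 days.

t = 347.5 days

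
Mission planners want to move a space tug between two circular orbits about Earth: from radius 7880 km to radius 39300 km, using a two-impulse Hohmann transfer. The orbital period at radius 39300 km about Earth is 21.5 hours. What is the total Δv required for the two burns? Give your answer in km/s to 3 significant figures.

Δv = 3.42 km/s

From Kepler's third law T² = 4π²r³/μ at r = 39300 km, T = 21.5 hours = 21.5 × 3600 s = 77400 s: μ = 4π²r³/T² = 3.99996×10^5 km³/s².
The Hohmann ellipse has a_t = (r₁ + r₂)/2 = 23590 km.
Circular speed at r₁: v₁ = √(μ/r₁) = √(3.99996×10^5/7880) = 7.1247 km/s.
Transfer-orbit speed at r₁ (v² = μ(2/r − 1/a)): v_p = √[μ(2/r₁ − 1/a_t)] = 9.1960 km/s.
First burn Δv₁ = |v_p − v₁| = 2.0713 km/s.
At r₂, v₂ = √(μ/r₂) = 3.1903 km/s.
Transfer-orbit speed at r₂: v_a = √[μ(2/r₂ − 1/a_t)] = 1.8439 km/s.
Second burn Δv₂ = |v₂ − v_a| = 1.3464 km/s.
Δv = Δv₁ + Δv₂ = 2.0713 + 1.3464 = 3.418 km/s.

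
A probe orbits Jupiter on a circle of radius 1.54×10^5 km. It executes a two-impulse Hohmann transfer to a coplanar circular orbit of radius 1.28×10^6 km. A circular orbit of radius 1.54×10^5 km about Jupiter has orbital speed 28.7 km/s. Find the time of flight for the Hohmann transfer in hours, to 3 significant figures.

From the circular-orbit relation v² = μ/r at r = 1.54×10^5 km: μ = v²r = (28.7)² × 1.54×10^5 = 1.26848×10^8 km³/s².
Semi-major axis of the transfer orbit: a_t = (1.540×10^5 + 1.280×10^6)/2 = 7.170×10^5 km.
Transfer time t = π√(a_t³/μ) = π√((7.170×10^5)³ / 1.26848×10^8) = 1.6935×10^5 s.
Converting: 1.6935×10^5 s ÷ 3600 s/hour = 47.0 hours.

t = 47.0 hours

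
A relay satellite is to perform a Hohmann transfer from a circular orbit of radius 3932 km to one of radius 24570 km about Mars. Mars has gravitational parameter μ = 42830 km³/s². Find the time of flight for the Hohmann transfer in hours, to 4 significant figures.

t = 7.174 hours

The Hohmann ellipse has a_t = (r₁ + r₂)/2 = 14251 km.
By Kepler's third law the transfer-orbit period is T = 2π√(a_t³/μ), so t = T/2 = 25825 s.
Converting: 25825 s ÷ 3600 s/hour = 7.174 hours.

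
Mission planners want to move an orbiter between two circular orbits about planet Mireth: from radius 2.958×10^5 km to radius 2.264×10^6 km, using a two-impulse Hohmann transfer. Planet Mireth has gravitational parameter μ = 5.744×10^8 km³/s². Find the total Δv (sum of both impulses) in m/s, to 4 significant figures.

Δv = 22810 m/s

Transfer-ellipse semi-major axis a_t = (r₁ + r₂)/2 = (2.958×10^5 + 2.264×10^6)/2 = 1.2799×10^6 km.
Circular speed at r₁: v₁ = √(μ/r₁) = √(5.744×10^8/2.958×10^5) = 44.07 km/s.
On the transfer ellipse at r₁, vis-viva gives v_p = √[μ(2/r₁ − 1/a_t)] = 58.61 km/s.
First burn Δv₁ = |v_p − v₁| = 14.54 km/s.
At r₂, v₂ = √(μ/r₂) = 15.928 km/s.
Transfer-orbit speed at r₂: v_a = √[μ(2/r₂ − 1/a_t)] = 7.6574 km/s.
Second burn Δv₂ = |v₂ − v_a| = 8.271 km/s.
Δv = Δv₁ + Δv₂ = 14.54 + 8.271 = 22.81 km/s.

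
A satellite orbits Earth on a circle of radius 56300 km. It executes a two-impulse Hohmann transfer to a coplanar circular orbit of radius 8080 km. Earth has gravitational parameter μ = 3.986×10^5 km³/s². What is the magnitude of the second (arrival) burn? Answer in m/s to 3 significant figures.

Δv₂ = 2270 m/s

Transfer-ellipse semi-major axis a_t = (r₁ + r₂)/2 = (56300 + 8080)/2 = 32190 km.
On the circular orbit at r = 8080 km, v_c = √(μ/r) = 7.024 km/s.
Transfer-orbit speed at the same r (vis-viva, a = a_t): v_t = √[μ(2/r − 1/a_t)] = 9.289 km/s.
Δv₂ = |v_t − v_c| = |9.289 − 7.024| = 2.265 km/s.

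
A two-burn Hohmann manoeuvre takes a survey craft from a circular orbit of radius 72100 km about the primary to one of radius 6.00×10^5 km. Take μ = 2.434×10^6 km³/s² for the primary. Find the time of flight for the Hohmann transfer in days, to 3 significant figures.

Transfer-ellipse semi-major axis a_t = (r₁ + r₂)/2 = (72100 + 6.000×10^5)/2 = 3.3605×10^5 km.
Half the transfer-orbit period gives t = π√(a_t³/μ) = 3.923×10^5 s.
Converting: 3.923×10^5 s ÷ 86400 s/day = 4.54 days.

t = 4.54 days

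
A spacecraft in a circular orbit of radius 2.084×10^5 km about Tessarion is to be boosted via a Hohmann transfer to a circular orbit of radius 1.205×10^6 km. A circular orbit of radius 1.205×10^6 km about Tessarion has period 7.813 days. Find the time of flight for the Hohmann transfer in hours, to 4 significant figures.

From Kepler's third law T² = 4π²r³/μ at r = 1.205×10^6 km, T = 7.813 days = 7.813 × 86400 s = 6.750432×10^5 s: μ = 4π²r³/T² = 1.51586×10^8 km³/s².
The Hohmann ellipse has a_t = (r₁ + r₂)/2 = 7.067×10^5 km.
Half the transfer-orbit period gives t = π√(a_t³/μ) = 1.516×10^5 s.
Converting: 1.516×10^5 s ÷ 3600 s/hour = 42.11 hours.

t = 42.11 hours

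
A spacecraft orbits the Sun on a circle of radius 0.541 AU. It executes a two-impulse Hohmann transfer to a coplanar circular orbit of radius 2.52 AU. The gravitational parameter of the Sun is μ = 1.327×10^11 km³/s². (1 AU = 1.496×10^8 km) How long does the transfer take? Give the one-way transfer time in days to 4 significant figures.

t = 345.8 days

In km: r₁ = 0.541 × 1.496×10^8 = 8.09336×10^7 km; r₂ = 2.52 × 1.496×10^8 = 3.76992×10^8 km.
Semi-major axis of the transfer orbit: a_t = (8.09336×10^7 + 3.76992×10^8)/2 = 2.289628×10^8 km.
By Kepler's third law the transfer-orbit period is T = 2π√(a_t³/μ), so t = T/2 = 2.988×10^7 s.
Converting: 2.988×10^7 s ÷ 86400 s/day = 345.8 days.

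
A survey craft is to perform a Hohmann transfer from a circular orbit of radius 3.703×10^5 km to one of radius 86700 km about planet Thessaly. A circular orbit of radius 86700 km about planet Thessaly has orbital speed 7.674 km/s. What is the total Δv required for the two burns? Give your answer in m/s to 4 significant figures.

From the circular-orbit relation v² = μ/r at r = 86700 km: μ = v²r = (7.674)² × 86700 = 5.10579×10^6 km³/s².
The Hohmann ellipse has a_t = (r₁ + r₂)/2 = 2.285×10^5 km.
Circular speed at r₁: v₁ = √(μ/r₁) = √(5.10579×10^6/3.703×10^5) = 3.713 km/s.
Transfer-orbit speed at r₁ (v² = μ(2/r − 1/a)): v_a = √[μ(2/r₁ − 1/a_t)] = 2.287 km/s.
First burn Δv₁ = |v_a − v₁| = 1.426 km/s.
Circular speed at r₂: v₂ = √(μ/r₂) = 7.674 km/s.
Transfer-orbit speed at r₂: v_p = √[μ(2/r₂ − 1/a_t)] = 9.769 km/s.
Second burn Δv₂ = |v₂ − v_p| = 2.095 km/s.
Total Δv = Δv₁ + Δv₂ = 3.521 km/s.

Δv = 3521 m/s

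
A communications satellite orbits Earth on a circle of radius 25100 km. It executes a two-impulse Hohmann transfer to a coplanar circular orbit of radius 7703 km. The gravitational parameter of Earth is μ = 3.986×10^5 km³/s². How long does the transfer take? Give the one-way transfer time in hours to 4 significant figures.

t = 2.903 hours

Transfer-ellipse semi-major axis a_t = (r₁ + r₂)/2 = (25100 + 7703)/2 = 16401.5 km.
Transfer time t = π√(a_t³/μ) = π√((16401.5)³ / 3.986×10^5) = 10450 s.
Converting: 10450 s ÷ 3600 s/hour = 2.903 hours.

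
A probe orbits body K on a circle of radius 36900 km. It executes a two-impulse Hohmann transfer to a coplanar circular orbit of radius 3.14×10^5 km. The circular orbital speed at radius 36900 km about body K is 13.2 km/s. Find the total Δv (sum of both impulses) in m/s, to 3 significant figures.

From the circular-orbit relation v² = μ/r at r = 36900 km: μ = v²r = (13.2)² × 36900 = 6.42946×10^6 km³/s².
Semi-major axis of the transfer orbit: a_t = (36900 + 3.140×10^5)/2 = 1.7545×10^5 km.
At r₁ the circular-orbit speed is v₁ = √(μ/r₁) = 13.200 km/s.
Transfer-orbit speed at r₁ (vis-viva): v_p = √[μ(2/r₁ − 1/a_t)] = 17.659 km/s.
First burn Δv₁ = |v_p − v₁| = 4.459 km/s.
At r₂, v₂ = √(μ/r₂) = 4.525 km/s.
Transfer-orbit speed at r₂: v_a = √[μ(2/r₂ − 1/a_t)] = 2.075 km/s.
Second burn Δv₂ = |v₂ − v_a| = 2.450 km/s.
Δv = Δv₁ + Δv₂ = 4.459 + 2.450 = 6.909 km/s.

Δv = 6910 m/s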